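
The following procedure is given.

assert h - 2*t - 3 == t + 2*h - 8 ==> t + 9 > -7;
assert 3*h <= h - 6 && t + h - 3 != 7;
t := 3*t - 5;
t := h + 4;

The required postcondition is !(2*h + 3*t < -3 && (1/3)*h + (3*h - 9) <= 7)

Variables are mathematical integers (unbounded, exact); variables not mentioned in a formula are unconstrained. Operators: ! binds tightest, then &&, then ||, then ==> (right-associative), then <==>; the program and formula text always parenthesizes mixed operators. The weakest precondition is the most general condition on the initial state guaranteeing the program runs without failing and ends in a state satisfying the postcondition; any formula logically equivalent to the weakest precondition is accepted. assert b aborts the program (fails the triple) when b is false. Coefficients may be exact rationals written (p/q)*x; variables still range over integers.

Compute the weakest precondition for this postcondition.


Working backward. After the program, the postcondition !(2*h + 3*t < -3 && (1/3)*h + (3*h - 9) <= 7) must hold; in canonical form it is !(2*h + 3*t < -3 && (10/3)*h <= 16).
Before t := h + 4: !(5*h < -15 && (10/3)*h <= 16)
Before t := 3*t - 5: !(5*h < -15 && (10/3)*h <= 16)
Before assert 3*h <= h - 6 && t + h - 3 != 7: 2*h <= -6 && h + t != 10 && (!(5*h < -15 && (10/3)*h <= 16))
Before assert h - 2*t - 3 == t + 2*h - 8 ==> t + 9 > -7: (h + 3*t == 5 ==> t > -16) && 2*h <= -6 && h + t != 10 && (!(5*h < -15 && (10/3)*h <= 16))
Answer: WP = (h + 3*t == 5 ==> t > -16) && 2*h <= -6 && h + t != 10 && (!(5*h < -15 && (10/3)*h <= 16))


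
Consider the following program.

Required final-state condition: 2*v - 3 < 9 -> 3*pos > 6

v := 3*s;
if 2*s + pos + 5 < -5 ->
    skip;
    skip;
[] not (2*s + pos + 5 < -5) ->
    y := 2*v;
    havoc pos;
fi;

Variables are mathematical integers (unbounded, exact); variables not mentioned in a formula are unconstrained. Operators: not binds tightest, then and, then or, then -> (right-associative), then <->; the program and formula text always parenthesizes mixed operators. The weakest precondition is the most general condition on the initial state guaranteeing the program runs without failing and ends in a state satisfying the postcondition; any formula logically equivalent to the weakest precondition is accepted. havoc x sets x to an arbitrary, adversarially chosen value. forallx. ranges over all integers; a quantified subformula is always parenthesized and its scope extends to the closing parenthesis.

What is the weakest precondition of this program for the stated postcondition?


Working backward. After the program, the postcondition 2*v - 3 < 9 -> 3*pos > 6 must hold; in canonical form it is 2*v < 12 -> 3*pos > 6.
Then branch requires 2*v < 12 -> 3*pos > 6; else branch requires forall pos_1. (2*v < 12 -> 3*pos_1 > 6).
Before the if: (pos + 2*s < -10 -> (2*v < 12 -> 3*pos > 6)) and ((not (pos + 2*s < -10)) -> (forall pos_1. (2*v < 12 -> 3*pos_1 > 6)))
Before v := 3*s: (pos + 2*s < -10 -> (6*s < 12 -> 3*pos > 6)) and ((not (pos + 2*s < -10)) -> (forall pos_1. (6*s < 12 -> 3*pos_1 > 6)))
Answer: WP = (pos + 2*s < -10 -> (6*s < 12 -> 3*pos > 6)) and ((not (pos + 2*s < -10)) -> (forall pos_1. (6*s < 12 -> 3*pos_1 > 6)))


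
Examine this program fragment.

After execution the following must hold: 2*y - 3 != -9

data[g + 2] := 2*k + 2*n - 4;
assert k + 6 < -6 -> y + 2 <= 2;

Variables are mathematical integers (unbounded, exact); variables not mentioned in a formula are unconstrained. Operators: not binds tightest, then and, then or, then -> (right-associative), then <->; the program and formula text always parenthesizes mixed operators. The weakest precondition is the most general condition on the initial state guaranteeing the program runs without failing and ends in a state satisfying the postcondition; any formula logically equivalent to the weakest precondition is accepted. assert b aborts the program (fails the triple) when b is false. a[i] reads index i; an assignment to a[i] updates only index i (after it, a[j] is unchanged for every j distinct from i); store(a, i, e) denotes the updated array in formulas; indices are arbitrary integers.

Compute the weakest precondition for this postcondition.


Working backward. After the program, the postcondition 2*y - 3 != -9 must hold; in canonical form it is 2*y != -6.
Before assert k + 6 < -6 -> y + 2 <= 2: (k < -12 -> y <= 0) and 2*y != -6
Before data[g + 2] := 2*k + 2*n - 4: (k < -12 -> y <= 0) and 2*y != -6
Answer: WP = (k < -12 -> y <= 0) and 2*y != -6


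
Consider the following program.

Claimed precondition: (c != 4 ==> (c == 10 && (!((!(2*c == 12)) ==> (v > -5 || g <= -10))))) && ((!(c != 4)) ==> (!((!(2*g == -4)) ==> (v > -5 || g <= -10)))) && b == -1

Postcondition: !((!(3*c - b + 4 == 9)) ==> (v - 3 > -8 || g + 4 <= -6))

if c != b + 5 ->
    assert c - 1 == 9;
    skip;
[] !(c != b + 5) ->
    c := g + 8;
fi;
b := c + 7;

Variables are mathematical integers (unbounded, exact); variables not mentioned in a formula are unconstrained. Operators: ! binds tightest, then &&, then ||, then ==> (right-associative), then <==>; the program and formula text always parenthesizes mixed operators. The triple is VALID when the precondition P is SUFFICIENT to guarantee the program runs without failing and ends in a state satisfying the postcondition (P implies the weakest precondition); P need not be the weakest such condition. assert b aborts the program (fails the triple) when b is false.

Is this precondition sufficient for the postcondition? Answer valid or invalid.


Working backward. After the program, the postcondition !((!(3*c - b + 4 == 9)) ==> (v - 3 > -8 || g + 4 <= -6)) must hold; in canonical form it is !((!(3*c == b + 5)) ==> (v > -5 || g <= -10)).
Before b := c + 7: !((!(2*c == 12)) ==> (v > -5 || g <= -10))
Then branch requires c == 10 && (!((!(2*c == 12)) ==> (v > -5 || g <= -10))); else branch requires !((!(2*g == -4)) ==> (v > -5 || g <= -10)).
Before the if: (c != b + 5 ==> (c == 10 && (!((!(2*c == 12)) ==> (v > -5 || g <= -10))))) && ((!(c != b + 5)) ==> (!((!(2*g == -4)) ==> (v > -5 || g <= -10))))
The weakest precondition is (c != b + 5 ==> (c == 10 && (!((!(2*c == 12)) ==> (v > -5 || g <= -10))))) && ((!(c != b + 5)) ==> (!((!(2*g == -4)) ==> (v > -5 || g <= -10)))).
Check whether (c != 4 ==> (c == 10 && (!((!(2*c == 12)) ==> (v > -5 || g <= -10))))) && ((!(c != 4)) ==> (!((!(2*g == -4)) ==> (v > -5 || g <= -10)))) && b == -1 implies it.
Every state satisfying the precondition satisfies the weakest precondition: the implication holds.
Answer: valid


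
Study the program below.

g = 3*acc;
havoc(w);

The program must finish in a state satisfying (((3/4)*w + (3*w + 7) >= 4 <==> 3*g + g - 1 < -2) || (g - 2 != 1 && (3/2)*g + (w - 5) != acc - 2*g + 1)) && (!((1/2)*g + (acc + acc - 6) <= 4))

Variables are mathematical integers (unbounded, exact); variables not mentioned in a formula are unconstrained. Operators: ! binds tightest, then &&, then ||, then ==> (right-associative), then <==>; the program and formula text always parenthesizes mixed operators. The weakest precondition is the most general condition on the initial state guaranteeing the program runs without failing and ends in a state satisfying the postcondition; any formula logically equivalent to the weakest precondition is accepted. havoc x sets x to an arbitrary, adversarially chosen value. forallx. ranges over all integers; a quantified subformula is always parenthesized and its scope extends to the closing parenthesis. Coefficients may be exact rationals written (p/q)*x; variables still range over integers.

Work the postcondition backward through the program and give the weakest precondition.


Working backward. After the program, the postcondition (((3/4)*w + (3*w + 7) >= 4 <==> 3*g + g - 1 < -2) || (g - 2 != 1 && (3/2)*g + (w - 5) != acc - 2*g + 1)) && (!((1/2)*g + (acc + acc - 6) <= 4)) must hold; in canonical form it is (((15/4)*w >= -3 <==> 4*g < -1) || (g != 3 && (7/2)*g + w != acc + 6)) && (!(2*acc + (1/2)*g <= 10)).
Before havoc w: forall w_1. ((((15/4)*w_1 >= -3 <==> 4*g < -1) || (g != 3 && (7/2)*g + w_1 != acc + 6)) && (!(2*acc + (1/2)*g <= 10)))
Before g := 3*acc: forall w_1. ((((15/4)*w_1 >= -3 <==> 12*acc < -1) || (3*acc != 3 && (19/2)*acc + w_1 != 6)) && (!((7/2)*acc <= 10)))
Answer: WP = forall w_1. ((((15/4)*w_1 >= -3 <==> 12*acc < -1) || (3*acc != 3 && (19/2)*acc + w_1 != 6)) && (!((7/2)*acc <= 10)))


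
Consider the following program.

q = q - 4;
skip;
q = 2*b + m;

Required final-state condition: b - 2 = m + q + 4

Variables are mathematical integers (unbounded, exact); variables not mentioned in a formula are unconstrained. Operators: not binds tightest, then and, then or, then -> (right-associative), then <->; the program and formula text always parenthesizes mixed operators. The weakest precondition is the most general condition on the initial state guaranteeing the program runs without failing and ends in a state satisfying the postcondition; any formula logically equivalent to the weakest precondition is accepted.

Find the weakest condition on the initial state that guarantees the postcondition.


Working backward. After the program, the postcondition b - 2 = m + q + 4 must hold; in canonical form it is b = m + q + 6.
Before q := 2*b + m: b + 2*m = -6
Before skip: b + 2*m = -6
Before q := q - 4: b + 2*m = -6
Answer: WP = b + 2*m = -6


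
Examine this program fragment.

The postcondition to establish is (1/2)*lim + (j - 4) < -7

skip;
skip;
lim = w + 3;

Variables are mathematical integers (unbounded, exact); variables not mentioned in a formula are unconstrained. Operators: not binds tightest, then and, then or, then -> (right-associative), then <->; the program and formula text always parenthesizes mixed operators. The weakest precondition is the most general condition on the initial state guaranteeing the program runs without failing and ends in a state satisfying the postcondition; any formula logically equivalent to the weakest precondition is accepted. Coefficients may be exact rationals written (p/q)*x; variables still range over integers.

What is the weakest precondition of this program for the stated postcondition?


Working backward. After the program, the postcondition (1/2)*lim + (j - 4) < -7 must hold; in canonical form it is j + (1/2)*lim < -3.
Before lim := w + 3: j + (1/2)*w < -9/2
Before skip: j + (1/2)*w < -9/2
Before skip: j + (1/2)*w < -9/2
Answer: WP = j + (1/2)*w < -9/2


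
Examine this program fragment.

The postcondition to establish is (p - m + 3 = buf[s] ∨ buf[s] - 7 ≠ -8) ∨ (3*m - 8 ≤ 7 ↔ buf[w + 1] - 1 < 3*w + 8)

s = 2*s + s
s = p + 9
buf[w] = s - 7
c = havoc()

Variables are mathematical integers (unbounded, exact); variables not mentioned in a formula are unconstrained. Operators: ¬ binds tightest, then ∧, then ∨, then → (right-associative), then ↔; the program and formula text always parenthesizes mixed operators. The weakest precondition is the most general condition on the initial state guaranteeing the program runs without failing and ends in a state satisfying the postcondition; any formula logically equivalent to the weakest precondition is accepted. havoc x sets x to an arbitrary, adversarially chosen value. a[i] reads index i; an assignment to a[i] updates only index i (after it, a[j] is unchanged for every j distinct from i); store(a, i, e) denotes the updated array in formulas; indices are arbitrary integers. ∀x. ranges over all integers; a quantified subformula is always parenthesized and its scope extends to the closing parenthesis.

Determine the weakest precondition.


Working backward. After the program, the postcondition (p - m + 3 = buf[s] ∨ buf[s] - 7 ≠ -8) ∨ (3*m - 8 ≤ 7 ↔ buf[w + 1] - 1 < 3*w + 8) must hold; in canonical form it is p = buf[s] + m - 3 ∨ buf[s] ≠ -1 ∨ (3*m ≤ 15 ↔ buf[w + 1] < 3*w + 9).
Before havoc c: p = buf[s] + m - 3 ∨ buf[s] ≠ -1 ∨ (3*m ≤ 15 ↔ buf[w + 1] < 3*w + 9)
Before buf[w] := s - 7: p = store(buf, w, s - 7)[s] + m - 3 ∨ store(buf, w, s - 7)[s] ≠ -1 ∨ (3*m ≤ 15 ↔ store(buf, w, s - 7)[w + 1] < 3*w + 9)
Before s := p + 9: p = store(buf, w, p + 2)[p + 9] + m - 3 ∨ store(buf, w, p + 2)[p + 9] ≠ -1 ∨ (3*m ≤ 15 ↔ store(buf, w, p + 2)[w + 1] < 3*w + 9)
Before s := 2*s + s: p = store(buf, w, p + 2)[p + 9] + m - 3 ∨ store(buf, w, p + 2)[p + 9] ≠ -1 ∨ (3*m ≤ 15 ↔ store(buf, w, p + 2)[w + 1] < 3*w + 9)
Answer: WP = p = store(buf, w, p + 2)[p + 9] + m - 3 ∨ store(buf, w, p + 2)[p + 9] ≠ -1 ∨ (3*m ≤ 15 ↔ store(buf, w, p + 2)[w + 1] < 3*w + 9)


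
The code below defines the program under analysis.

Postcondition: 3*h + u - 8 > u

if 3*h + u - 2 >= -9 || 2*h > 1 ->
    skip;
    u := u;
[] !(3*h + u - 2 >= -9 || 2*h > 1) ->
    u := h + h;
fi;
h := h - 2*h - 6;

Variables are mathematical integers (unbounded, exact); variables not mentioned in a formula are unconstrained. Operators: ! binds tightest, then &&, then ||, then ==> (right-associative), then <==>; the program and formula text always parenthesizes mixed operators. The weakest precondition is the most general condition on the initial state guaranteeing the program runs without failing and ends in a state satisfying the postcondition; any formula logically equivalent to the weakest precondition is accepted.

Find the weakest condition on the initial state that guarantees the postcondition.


Working backward. After the program, the postcondition 3*h + u - 8 > u must hold; in canonical form it is 3*h > 8.
Before h := h - 2*h - 6: 3*h < -26
Then branch requires 3*h < -26; else branch requires 3*h < -26.
Before the if: ((3*h + u >= -7 || 2*h > 1) ==> 3*h < -26) && ((!(3*h + u >= -7 || 2*h > 1)) ==> 3*h < -26)
Answer: WP = ((3*h + u >= -7 || 2*h > 1) ==> 3*h < -26) && ((!(3*h + u >= -7 || 2*h > 1)) ==> 3*h < -26)


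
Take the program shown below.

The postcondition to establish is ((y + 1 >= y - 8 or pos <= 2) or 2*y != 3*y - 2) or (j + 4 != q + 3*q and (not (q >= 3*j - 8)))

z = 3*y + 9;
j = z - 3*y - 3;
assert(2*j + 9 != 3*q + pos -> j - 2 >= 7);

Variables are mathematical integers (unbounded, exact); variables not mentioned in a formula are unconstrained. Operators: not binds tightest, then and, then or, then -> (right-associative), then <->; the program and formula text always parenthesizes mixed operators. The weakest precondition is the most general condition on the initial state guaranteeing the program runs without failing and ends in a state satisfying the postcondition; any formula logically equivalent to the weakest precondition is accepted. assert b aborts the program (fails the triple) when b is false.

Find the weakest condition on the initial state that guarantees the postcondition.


Working backward. After the program, the postcondition ((y + 1 >= y - 8 or pos <= 2) or 2*y != 3*y - 2) or (j + 4 != q + 3*q and (not (q >= 3*j - 8))) must hold; in canonical form it is true.
Before assert 2*j + 9 != 3*q + pos -> j - 2 >= 7: 2*j != pos + 3*q - 9 -> j >= 9
Before j := z - 3*y - 3: 2*z != pos + 3*q + 6*y - 3 -> z >= 3*y + 12
Before z := 3*y + 9: not (pos + 3*q != 21)
Answer: WP = not (pos + 3*q != 21)


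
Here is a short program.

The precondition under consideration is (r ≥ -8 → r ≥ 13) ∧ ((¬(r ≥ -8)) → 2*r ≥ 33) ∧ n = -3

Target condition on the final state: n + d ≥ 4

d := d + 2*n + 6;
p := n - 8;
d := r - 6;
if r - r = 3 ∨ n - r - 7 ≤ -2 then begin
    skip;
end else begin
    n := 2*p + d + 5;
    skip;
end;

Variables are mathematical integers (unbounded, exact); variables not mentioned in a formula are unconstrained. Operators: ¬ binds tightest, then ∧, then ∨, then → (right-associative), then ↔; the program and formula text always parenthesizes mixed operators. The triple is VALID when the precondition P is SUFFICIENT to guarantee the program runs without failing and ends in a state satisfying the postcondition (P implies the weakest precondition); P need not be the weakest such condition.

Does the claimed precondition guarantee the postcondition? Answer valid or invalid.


Working backward. After the program, the postcondition n + d ≥ 4 must hold; in canonical form it is d + n ≥ 4.
Then branch requires d + n ≥ 4; else branch requires 2*d + 2*p ≥ -1.
Before the if: (n ≤ r + 5 → d + n ≥ 4) ∧ ((¬(n ≤ r + 5)) → 2*d + 2*p ≥ -1)
Before d := r - 6: (n ≤ r + 5 → n + r ≥ 10) ∧ ((¬(n ≤ r + 5)) → 2*p + 2*r ≥ 11)
Before p := n - 8: (n ≤ r + 5 → n + r ≥ 10) ∧ ((¬(n ≤ r + 5)) → 2*n + 2*r ≥ 27)
Before d := d + 2*n + 6: (n ≤ r + 5 → n + r ≥ 10) ∧ ((¬(n ≤ r + 5)) → 2*n + 2*r ≥ 27)
The weakest precondition is (n ≤ r + 5 → n + r ≥ 10) ∧ ((¬(n ≤ r + 5)) → 2*n + 2*r ≥ 27).
Check whether (r ≥ -8 → r ≥ 13) ∧ ((¬(r ≥ -8)) → 2*r ≥ 33) ∧ n = -3 implies it.
Every state satisfying the precondition satisfies the weakest precondition: the implication holds.
Answer: valid


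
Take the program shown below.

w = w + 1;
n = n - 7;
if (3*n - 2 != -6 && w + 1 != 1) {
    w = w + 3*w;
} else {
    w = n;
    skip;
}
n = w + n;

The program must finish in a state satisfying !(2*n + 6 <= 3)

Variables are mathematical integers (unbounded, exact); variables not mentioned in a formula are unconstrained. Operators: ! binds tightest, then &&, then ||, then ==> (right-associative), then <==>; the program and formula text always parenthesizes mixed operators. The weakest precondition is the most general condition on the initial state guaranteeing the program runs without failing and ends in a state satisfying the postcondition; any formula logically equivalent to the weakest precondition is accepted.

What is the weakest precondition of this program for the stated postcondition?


Working backward. After the program, the postcondition !(2*n + 6 <= 3) must hold; in canonical form it is !(2*n <= -3).
Before n := w + n: !(2*n + 2*w <= -3)
Then branch requires !(2*n + 8*w <= -3); else branch requires !(4*n <= -3).
Before the if: ((3*n != -4 && w != 0) ==> (!(2*n + 8*w <= -3))) && ((!(3*n != -4 && w != 0)) ==> (!(4*n <= -3)))
Before n := n - 7: ((3*n != 17 && w != 0) ==> (!(2*n + 8*w <= 11))) && ((!(3*n != 17 && w != 0)) ==> (!(4*n <= 25)))
Before w := w + 1: ((3*n != 17 && w != -1) ==> (!(2*n + 8*w <= 3))) && ((!(3*n != 17 && w != -1)) ==> (!(4*n <= 25)))
Answer: WP = ((3*n != 17 && w != -1) ==> (!(2*n + 8*w <= 3))) && ((!(3*n != 17 && w != -1)) ==> (!(4*n <= 25)))


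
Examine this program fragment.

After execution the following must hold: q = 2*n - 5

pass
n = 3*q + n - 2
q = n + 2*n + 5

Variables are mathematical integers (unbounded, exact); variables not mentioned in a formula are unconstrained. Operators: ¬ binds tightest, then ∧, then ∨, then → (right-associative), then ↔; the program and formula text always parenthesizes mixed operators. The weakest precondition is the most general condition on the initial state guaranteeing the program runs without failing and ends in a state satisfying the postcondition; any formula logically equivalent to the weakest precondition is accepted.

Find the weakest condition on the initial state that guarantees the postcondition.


Working backward. After the program, q = 2*n - 5 must hold.
Before q := n + 2*n + 5: n = -10
Before n := 3*q + n - 2: n + 3*q = -8
Before skip: n + 3*q = -8
Answer: WP = n + 3*q = -8


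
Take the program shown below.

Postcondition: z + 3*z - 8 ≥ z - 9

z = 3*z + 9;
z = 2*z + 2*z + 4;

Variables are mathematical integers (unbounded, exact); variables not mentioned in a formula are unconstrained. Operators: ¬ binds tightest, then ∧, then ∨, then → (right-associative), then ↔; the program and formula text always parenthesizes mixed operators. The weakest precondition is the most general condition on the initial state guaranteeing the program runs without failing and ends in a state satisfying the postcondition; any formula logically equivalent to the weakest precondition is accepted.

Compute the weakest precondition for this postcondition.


Working backward. After the program, the postcondition z + 3*z - 8 ≥ z - 9 must hold; in canonical form it is 3*z ≥ -1.
Before z := 2*z + 2*z + 4: 12*z ≥ -13
Before z := 3*z + 9: 36*z ≥ -121
Answer: WP = 36*z ≥ -121


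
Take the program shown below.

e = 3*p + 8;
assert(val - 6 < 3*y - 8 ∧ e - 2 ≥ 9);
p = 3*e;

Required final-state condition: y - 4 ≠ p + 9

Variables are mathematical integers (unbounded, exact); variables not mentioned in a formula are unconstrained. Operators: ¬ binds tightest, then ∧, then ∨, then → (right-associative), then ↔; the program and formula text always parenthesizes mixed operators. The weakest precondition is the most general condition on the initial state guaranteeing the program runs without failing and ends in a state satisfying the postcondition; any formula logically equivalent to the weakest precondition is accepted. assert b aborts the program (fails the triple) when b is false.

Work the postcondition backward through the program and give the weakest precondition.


Working backward. After the program, the postcondition y - 4 ≠ p + 9 must hold; in canonical form it is y ≠ p + 13.
Before p := 3*e: y ≠ 3*e + 13
Before assert val - 6 < 3*y - 8 ∧ e - 2 ≥ 9: val < 3*y - 2 ∧ e ≥ 11 ∧ y ≠ 3*e + 13
Before e := 3*p + 8: val < 3*y - 2 ∧ 3*p ≥ 3 ∧ y ≠ 9*p + 37
Answer: WP = val < 3*y - 2 ∧ 3*p ≥ 3 ∧ y ≠ 9*p + 37


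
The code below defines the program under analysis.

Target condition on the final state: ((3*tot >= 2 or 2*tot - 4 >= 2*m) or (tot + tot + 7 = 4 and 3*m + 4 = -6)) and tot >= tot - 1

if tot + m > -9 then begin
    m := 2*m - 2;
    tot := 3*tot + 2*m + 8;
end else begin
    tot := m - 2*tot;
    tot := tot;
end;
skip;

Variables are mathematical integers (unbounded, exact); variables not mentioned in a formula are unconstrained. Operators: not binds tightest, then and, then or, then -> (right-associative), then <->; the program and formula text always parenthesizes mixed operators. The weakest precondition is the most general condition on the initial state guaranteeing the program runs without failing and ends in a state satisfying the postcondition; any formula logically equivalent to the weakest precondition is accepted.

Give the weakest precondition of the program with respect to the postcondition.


Working backward. After the program, the postcondition ((3*tot >= 2 or 2*tot - 4 >= 2*m) or (tot + tot + 7 = 4 and 3*m + 4 = -6)) and tot >= tot - 1 must hold; in canonical form it is 3*tot >= 2 or 2*tot >= 2*m + 4 or (2*tot = -3 and 3*m = -10).
Before skip: 3*tot >= 2 or 2*tot >= 2*m + 4 or (2*tot = -3 and 3*m = -10)
Then branch requires 12*m + 9*tot >= -10 or 4*m + 6*tot >= -8 or (8*m + 6*tot = -11 and 6*m = -4); else branch requires 3*m >= 6*tot + 2 or 4*tot <= -4 or (2*m = 4*tot - 3 and 3*m = -10).
Before the if: (m + tot > -9 -> (12*m + 9*tot >= -10 or 4*m + 6*tot >= -8 or (8*m + 6*tot = -11 and 6*m = -4))) and ((not (m + tot > -9)) -> (3*m >= 6*tot + 2 or 4*tot <= -4 or (2*m = 4*tot - 3 and 3*m = -10)))
Answer: WP = (m + tot > -9 -> (12*m + 9*tot >= -10 or 4*m + 6*tot >= -8 or (8*m + 6*tot = -11 and 6*m = -4))) and ((not (m + tot > -9)) -> (3*m >= 6*tot + 2 or 4*tot <= -4 or (2*m = 4*tot - 3 and 3*m = -10)))


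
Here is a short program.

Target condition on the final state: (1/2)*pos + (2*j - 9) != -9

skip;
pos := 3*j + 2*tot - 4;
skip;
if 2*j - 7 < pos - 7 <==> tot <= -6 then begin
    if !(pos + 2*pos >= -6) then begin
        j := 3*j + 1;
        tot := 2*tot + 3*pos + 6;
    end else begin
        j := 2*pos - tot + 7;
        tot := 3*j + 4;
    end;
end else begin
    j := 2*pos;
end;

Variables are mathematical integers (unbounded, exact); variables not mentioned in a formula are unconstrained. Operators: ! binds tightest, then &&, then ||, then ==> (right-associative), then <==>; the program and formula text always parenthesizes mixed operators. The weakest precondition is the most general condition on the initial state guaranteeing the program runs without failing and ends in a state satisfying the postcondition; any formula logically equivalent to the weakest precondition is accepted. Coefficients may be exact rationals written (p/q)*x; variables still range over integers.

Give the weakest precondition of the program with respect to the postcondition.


Working backward. After the program, the postcondition (1/2)*pos + (2*j - 9) != -9 must hold; in canonical form it is 2*j + (1/2)*pos != 0.
Then branch requires ((!(3*pos >= -6)) ==> 6*j + (1/2)*pos != -2) && (3*pos >= -6 ==> (9/2)*pos != 2*tot - 14); else branch requires (9/2)*pos != 0.
Before the if: ((2*j < pos <==> tot <= -6) ==> (((!(3*pos >= -6)) ==> 6*j + (1/2)*pos != -2) && (3*pos >= -6 ==> (9/2)*pos != 2*tot - 14))) && ((!(2*j < pos <==> tot <= -6)) ==> (9/2)*pos != 0)
Before skip: ((2*j < pos <==> tot <= -6) ==> (((!(3*pos >= -6)) ==> 6*j + (1/2)*pos != -2) && (3*pos >= -6 ==> (9/2)*pos != 2*tot - 14))) && ((!(2*j < pos <==> tot <= -6)) ==> (9/2)*pos != 0)
Before pos := 3*j + 2*tot - 4: ((j + 2*tot > 4 <==> tot <= -6) ==> (((!(9*j + 6*tot >= 6)) ==> (15/2)*j + tot != 0) && (9*j + 6*tot >= 6 ==> (27/2)*j + 7*tot != 4))) && ((!(j + 2*tot > 4 <==> tot <= -6)) ==> (27/2)*j + 9*tot != 18)
Before skip: ((j + 2*tot > 4 <==> tot <= -6) ==> (((!(9*j + 6*tot >= 6)) ==> (15/2)*j + tot != 0) && (9*j + 6*tot >= 6 ==> (27/2)*j + 7*tot != 4))) && ((!(j + 2*tot > 4 <==> tot <= -6)) ==> (27/2)*j + 9*tot != 18)
Answer: WP = ((j + 2*tot > 4 <==> tot <= -6) ==> (((!(9*j + 6*tot >= 6)) ==> (15/2)*j + tot != 0) && (9*j + 6*tot >= 6 ==> (27/2)*j + 7*tot != 4))) && ((!(j + 2*tot > 4 <==> tot <= -6)) ==> (27/2)*j + 9*tot != 18)


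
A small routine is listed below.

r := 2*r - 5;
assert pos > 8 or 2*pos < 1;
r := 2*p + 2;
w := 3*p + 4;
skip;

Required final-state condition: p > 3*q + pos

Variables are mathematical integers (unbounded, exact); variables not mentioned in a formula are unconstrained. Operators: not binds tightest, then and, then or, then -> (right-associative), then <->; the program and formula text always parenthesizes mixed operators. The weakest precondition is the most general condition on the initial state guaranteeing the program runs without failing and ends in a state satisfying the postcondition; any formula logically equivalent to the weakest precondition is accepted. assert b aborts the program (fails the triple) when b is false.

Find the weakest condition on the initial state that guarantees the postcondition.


Working backward. After the program, the postcondition p > 3*q + pos must hold; in canonical form it is p > pos + 3*q.
Before skip: p > pos + 3*q
Before w := 3*p + 4: p > pos + 3*q
Before r := 2*p + 2: p > pos + 3*q
Before assert pos > 8 or 2*pos < 1: (pos > 8 or 2*pos < 1) and p > pos + 3*q
Before r := 2*r - 5: (pos > 8 or 2*pos < 1) and p > pos + 3*q
Answer: WP = (pos > 8 or 2*pos < 1) and p > pos + 3*q


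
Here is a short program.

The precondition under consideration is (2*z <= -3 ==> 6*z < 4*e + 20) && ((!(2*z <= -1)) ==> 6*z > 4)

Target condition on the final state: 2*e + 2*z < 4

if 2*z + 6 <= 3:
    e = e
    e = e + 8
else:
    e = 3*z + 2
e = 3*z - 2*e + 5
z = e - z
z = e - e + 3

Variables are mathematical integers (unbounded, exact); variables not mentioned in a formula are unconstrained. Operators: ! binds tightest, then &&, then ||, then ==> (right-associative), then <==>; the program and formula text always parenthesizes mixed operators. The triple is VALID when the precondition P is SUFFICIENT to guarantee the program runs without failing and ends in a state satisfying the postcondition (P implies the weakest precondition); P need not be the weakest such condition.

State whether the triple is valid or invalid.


Working backward. After the program, 2*e + 2*z < 4 must hold.
Before z := e - e + 3: 2*e < -2
Before z := e - z: 2*e < -2
Before e := 3*z - 2*e + 5: 6*z < 4*e - 12
Then branch requires 6*z < 4*e + 20; else branch requires 6*z > 4.
Before the if: (2*z <= -3 ==> 6*z < 4*e + 20) && ((!(2*z <= -3)) ==> 6*z > 4)
The weakest precondition is (2*z <= -3 ==> 6*z < 4*e + 20) && ((!(2*z <= -3)) ==> 6*z > 4).
Check whether (2*z <= -3 ==> 6*z < 4*e + 20) && ((!(2*z <= -1)) ==> 6*z > 4) implies it.
Countermodel: at the initial state e = 0, z = -1, the precondition holds but the weakest precondition fails.
Answer: invalid


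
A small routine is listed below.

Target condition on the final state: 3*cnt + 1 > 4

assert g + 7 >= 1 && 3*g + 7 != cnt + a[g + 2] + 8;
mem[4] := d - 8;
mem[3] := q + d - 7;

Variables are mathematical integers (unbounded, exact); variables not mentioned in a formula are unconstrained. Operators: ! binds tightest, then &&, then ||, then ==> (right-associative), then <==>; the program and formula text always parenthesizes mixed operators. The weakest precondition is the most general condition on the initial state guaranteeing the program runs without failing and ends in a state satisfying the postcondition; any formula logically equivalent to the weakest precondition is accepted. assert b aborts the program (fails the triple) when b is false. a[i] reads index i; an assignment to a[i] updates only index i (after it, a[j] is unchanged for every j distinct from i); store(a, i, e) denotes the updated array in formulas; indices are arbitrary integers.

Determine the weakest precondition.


Working backward. After the program, the postcondition 3*cnt + 1 > 4 must hold; in canonical form it is 3*cnt > 3.
Before mem[3] := q + d - 7: 3*cnt > 3
Before mem[4] := d - 8: 3*cnt > 3
Before assert g + 7 >= 1 && 3*g + 7 != cnt + a[g + 2] + 8: g >= -6 && 3*g != a[g + 2] + cnt + 1 && 3*cnt > 3
Answer: WP = g >= -6 && 3*g != a[g + 2] + cnt + 1 && 3*cnt > 3


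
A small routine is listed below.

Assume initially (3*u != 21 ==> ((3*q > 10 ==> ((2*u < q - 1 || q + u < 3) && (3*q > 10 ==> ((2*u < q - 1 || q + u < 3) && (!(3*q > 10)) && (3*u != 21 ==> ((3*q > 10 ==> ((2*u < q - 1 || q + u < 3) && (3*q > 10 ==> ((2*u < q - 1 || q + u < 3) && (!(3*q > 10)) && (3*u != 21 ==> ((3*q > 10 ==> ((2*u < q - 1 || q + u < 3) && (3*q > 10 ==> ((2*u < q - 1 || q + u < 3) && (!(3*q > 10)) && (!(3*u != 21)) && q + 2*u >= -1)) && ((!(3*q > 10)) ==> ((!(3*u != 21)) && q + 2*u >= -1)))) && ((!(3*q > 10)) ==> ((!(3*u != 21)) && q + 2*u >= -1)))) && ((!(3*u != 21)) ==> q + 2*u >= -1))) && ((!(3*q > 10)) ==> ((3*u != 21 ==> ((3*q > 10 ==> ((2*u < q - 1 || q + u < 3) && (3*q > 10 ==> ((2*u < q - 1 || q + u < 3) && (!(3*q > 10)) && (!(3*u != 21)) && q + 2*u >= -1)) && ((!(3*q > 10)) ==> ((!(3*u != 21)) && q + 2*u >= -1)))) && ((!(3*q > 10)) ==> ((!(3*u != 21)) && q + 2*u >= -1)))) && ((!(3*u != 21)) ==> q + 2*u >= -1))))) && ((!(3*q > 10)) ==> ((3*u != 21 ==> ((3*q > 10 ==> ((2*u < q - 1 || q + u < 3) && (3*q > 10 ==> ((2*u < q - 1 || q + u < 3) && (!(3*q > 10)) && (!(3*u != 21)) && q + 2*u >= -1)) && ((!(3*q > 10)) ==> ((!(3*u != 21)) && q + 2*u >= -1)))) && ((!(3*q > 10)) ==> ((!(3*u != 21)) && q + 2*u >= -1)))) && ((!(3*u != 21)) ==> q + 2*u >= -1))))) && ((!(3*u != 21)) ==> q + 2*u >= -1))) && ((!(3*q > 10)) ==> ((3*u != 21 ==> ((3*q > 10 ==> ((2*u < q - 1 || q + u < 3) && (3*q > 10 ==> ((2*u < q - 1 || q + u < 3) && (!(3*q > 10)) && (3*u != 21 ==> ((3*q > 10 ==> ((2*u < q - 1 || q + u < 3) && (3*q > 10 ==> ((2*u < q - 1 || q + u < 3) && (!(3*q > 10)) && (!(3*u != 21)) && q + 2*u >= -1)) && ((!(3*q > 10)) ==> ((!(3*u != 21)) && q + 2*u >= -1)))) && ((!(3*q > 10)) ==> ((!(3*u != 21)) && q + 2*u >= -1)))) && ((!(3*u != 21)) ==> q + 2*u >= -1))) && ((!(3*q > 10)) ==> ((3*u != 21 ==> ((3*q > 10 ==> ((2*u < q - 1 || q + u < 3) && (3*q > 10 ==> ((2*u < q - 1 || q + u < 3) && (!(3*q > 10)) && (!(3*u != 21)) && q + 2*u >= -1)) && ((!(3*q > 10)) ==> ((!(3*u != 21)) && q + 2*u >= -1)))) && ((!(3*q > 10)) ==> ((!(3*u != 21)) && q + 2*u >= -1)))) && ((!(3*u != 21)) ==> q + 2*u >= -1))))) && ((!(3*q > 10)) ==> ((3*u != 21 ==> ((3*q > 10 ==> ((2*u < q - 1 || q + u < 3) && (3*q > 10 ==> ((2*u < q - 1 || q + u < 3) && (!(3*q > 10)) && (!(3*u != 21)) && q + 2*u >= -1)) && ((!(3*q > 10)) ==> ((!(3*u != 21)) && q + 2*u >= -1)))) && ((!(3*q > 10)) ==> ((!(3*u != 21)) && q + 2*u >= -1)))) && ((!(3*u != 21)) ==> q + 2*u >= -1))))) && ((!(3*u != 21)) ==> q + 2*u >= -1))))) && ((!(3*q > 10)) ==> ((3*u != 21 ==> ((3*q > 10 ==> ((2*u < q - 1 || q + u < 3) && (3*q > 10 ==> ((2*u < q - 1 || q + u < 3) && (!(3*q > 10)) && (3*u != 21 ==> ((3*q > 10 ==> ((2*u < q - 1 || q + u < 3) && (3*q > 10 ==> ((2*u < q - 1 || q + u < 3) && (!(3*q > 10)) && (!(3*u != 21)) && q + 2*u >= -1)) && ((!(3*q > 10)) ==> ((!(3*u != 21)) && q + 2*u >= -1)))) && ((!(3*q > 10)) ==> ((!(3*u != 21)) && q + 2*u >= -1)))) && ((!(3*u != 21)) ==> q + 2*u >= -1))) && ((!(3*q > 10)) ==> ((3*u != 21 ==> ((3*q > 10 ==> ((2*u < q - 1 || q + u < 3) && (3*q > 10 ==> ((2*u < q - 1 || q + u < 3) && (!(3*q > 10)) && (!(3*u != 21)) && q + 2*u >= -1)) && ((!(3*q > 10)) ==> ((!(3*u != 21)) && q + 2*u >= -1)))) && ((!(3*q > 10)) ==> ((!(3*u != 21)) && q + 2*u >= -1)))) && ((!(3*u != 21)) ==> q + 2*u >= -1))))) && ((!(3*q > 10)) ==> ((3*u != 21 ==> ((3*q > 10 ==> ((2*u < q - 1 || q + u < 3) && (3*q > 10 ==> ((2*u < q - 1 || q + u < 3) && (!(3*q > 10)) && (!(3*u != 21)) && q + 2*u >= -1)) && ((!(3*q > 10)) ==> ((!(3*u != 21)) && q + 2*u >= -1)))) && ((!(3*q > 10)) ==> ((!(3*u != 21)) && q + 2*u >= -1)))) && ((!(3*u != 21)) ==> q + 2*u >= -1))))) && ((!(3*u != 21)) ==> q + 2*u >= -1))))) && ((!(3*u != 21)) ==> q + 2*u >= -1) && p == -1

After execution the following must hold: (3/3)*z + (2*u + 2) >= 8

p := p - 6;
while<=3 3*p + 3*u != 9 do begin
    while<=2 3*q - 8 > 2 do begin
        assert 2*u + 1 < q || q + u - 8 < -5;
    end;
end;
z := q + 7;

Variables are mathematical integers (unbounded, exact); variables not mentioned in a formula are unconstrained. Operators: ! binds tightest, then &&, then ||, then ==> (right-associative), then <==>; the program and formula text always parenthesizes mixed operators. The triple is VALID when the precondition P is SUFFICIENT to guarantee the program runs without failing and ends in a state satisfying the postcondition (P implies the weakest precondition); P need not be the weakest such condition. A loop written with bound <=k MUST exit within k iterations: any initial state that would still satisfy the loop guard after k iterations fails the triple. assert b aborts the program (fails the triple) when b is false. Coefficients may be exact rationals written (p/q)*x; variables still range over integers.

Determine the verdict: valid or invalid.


Working backward. After the program, the postcondition (3/3)*z + (2*u + 2) >= 8 must hold; in canonical form it is 2*u + z >= 6.
Before z := q + 7: q + 2*u >= -1
Before the loop (bound <=3), unroll the exhaustion recursion (WP_0 = exit-now case; WP_j = one more guarded iteration, up to j = 3):
  WP_0: (!(3*p + 3*u != 9)) && q + 2*u >= -1
  WP_1: (3*p + 3*u != 9 ==> ((3*q > 10 ==> ((2*u < q - 1 || q + u < 3) && (3*q > 10 ==> ((2*u < q - 1 || q + u < 3) && (!(3*q > 10)) && (!(3*p + 3*u != 9)) && q + 2*u >= -1)) && ((!(3*q > 10)) ==> ((!(3*p + 3*u != 9)) && q + 2*u >= -1)))) && ((!(3*q > 10)) ==> ((!(3*p + 3*u != 9)) && q + 2*u >= -1)))) && ((!(3*p + 3*u != 9)) ==> q + 2*u >= -1)
  WP_2: (3*p + 3*u != 9 ==> ((3*q > 10 ==> ((2*u < q - 1 || q + u < 3) && (3*q > 10 ==> ((2*u < q - 1 || q + u < 3) && (!(3*q > 10)) && (3*p + 3*u != 9 ==> ((3*q > 10 ==> ((2*u < q - 1 || q + u < 3) && (3*q > 10 ==> ((2*u < q - 1 || q + u < 3) && (!(3*q > 10)) && (!(3*p + 3*u != 9)) && q + 2*u >= -1)) && ((!(3*q > 10)) ==> ((!(3*p + 3*u != 9)) && q + 2*u >= -1)))) && ((!(3*q > 10)) ==> ((!(3*p + 3*u != 9)) && q + 2*u >= -1)))) && ((!(3*p + 3*u != 9)) ==> q + 2*u >= -1))) && ((!(3*q > 10)) ==> ((3*p + 3*u != 9 ==> ((3*q > 10 ==> ((2*u < q - 1 || q + u < 3) && (3*q > 10 ==> ((2*u < q - 1 || q + u < 3) && (!(3*q > 10)) && (!(3*p + 3*u != 9)) && q + 2*u >= -1)) && ((!(3*q > 10)) ==> ((!(3*p + 3*u != 9)) && q + 2*u >= -1)))) && ((!(3*q > 10)) ==> ((!(3*p + 3*u != 9)) && q + 2*u >= -1)))) && ((!(3*p + 3*u != 9)) ==> q + 2*u >= -1))))) && ((!(3*q > 10)) ==> ((3*p + 3*u != 9 ==> ((3*q > 10 ==> ((2*u < q - 1 || q + u < 3) && (3*q > 10 ==> ((2*u < q - 1 || q + u < 3) && (!(3*q > 10)) && (!(3*p + 3*u != 9)) && q + 2*u >= -1)) && ((!(3*q > 10)) ==> ((!(3*p + 3*u != 9)) && q + 2*u >= -1)))) && ((!(3*q > 10)) ==> ((!(3*p + 3*u != 9)) && q + 2*u >= -1)))) && ((!(3*p + 3*u != 9)) ==> q + 2*u >= -1))))) && ((!(3*p + 3*u != 9)) ==> q + 2*u >= -1)
  WP_3: (3*p + 3*u != 9 ==> ((3*q > 10 ==> ((2*u < q - 1 || q + u < 3) && (3*q > 10 ==> ((2*u < q - 1 || q + u < 3) && (!(3*q > 10)) && (3*p + 3*u != 9 ==> ((3*q > 10 ==> ((2*u < q - 1 || q + u < 3) && (3*q > 10 ==> ((2*u < q - 1 || q + u < 3) && (!(3*q > 10)) && (3*p + 3*u != 9 ==> ((3*q > 10 ==> ((2*u < q - 1 || q + u < 3) && (3*q > 10 ==> ((2*u < q - 1 || q + u < 3) && (!(3*q > 10)) && (!(3*p + 3*u != 9)) && q + 2*u >= -1)) && ((!(3*q > 10)) ==> ((!(3*p + 3*u != 9)) && q + 2*u >= -1)))) && ((!(3*q > 10)) ==> ((!(3*p + 3*u != 9)) && q + 2*u >= -1)))) && ((!(3*p + 3*u != 9)) ==> q + 2*u >= -1))) && ((!(3*q > 10)) ==> ((3*p + 3*u != 9 ==> ((3*q > 10 ==> ((2*u < q - 1 || q + u < 3) && (3*q > 10 ==> ((2*u < q - 1 || q + u < 3) && (!(3*q > 10)) && (!(3*p + 3*u != 9)) && q + 2*u >= -1)) && ((!(3*q > 10)) ==> ((!(3*p + 3*u != 9)) && q + 2*u >= -1)))) && ((!(3*q > 10)) ==> ((!(3*p + 3*u != 9)) && q + 2*u >= -1)))) && ((!(3*p + 3*u != 9)) ==> q + 2*u >= -1))))) && ((!(3*q > 10)) ==> ((3*p + 3*u != 9 ==> ((3*q > 10 ==> ((2*u < q - 1 || q + u < 3) && (3*q > 10 ==> ((2*u < q - 1 || q + u < 3) && (!(3*q > 10)) && (!(3*p + 3*u != 9)) && q + 2*u >= -1)) && ((!(3*q > 10)) ==> ((!(3*p + 3*u != 9)) && q + 2*u >= -1)))) && ((!(3*q > 10)) ==> ((!(3*p + 3*u != 9)) && q + 2*u >= -1)))) && ((!(3*p + 3*u != 9)) ==> q + 2*u >= -1))))) && ((!(3*p + 3*u != 9)) ==> q + 2*u >= -1))) && ((!(3*q > 10)) ==> ((3*p + 3*u != 9 ==> ((3*q > 10 ==> ((2*u < q - 1 || q + u < 3) && (3*q > 10 ==> ((2*u < q - 1 || q + u < 3) && (!(3*q > 10)) && (3*p + 3*u != 9 ==> ((3*q > 10 ==> ((2*u < q - 1 || q + u < 3) && (3*q > 10 ==> ((2*u < q - 1 || q + u < 3) && (!(3*q > 10)) && (!(3*p + 3*u != 9)) && q + 2*u >= -1)) && ((!(3*q > 10)) ==> ((!(3*p + 3*u != 9)) && q + 2*u >= -1)))) && ((!(3*q > 10)) ==> ((!(3*p + 3*u != 9)) && q + 2*u >= -1)))) && ((!(3*p + 3*u != 9)) ==> q + 2*u >= -1))) && ((!(3*q > 10)) ==> ((3*p + 3*u != 9 ==> ((3*q > 10 ==> ((2*u < q - 1 || q + u < 3) && (3*q > 10 ==> ((2*u < q - 1 || q + u < 3) && (!(3*q > 10)) && (!(3*p + 3*u != 9)) && q + 2*u >= -1)) && ((!(3*q > 10)) ==> ((!(3*p + 3*u != 9)) && q + 2*u >= -1)))) && ((!(3*q > 10)) ==> ((!(3*p + 3*u != 9)) && q + 2*u >= -1)))) && ((!(3*p + 3*u != 9)) ==> q + 2*u >= -1))))) && ((!(3*q > 10)) ==> ((3*p + 3*u != 9 ==> ((3*q > 10 ==> ((2*u < q - 1 || q + u < 3) && (3*q > 10 ==> ((2*u < q - 1 || q + u < 3) && (!(3*q > 10)) && (!(3*p + 3*u != 9)) && q + 2*u >= -1)) && ((!(3*q > 10)) ==> ((!(3*p + 3*u != 9)) && q + 2*u >= -1)))) && ((!(3*q > 10)) ==> ((!(3*p + 3*u != 9)) && q + 2*u >= -1)))) && ((!(3*p + 3*u != 9)) ==> q + 2*u >= -1))))) && ((!(3*p + 3*u != 9)) ==> q + 2*u >= -1))))) && ((!(3*q > 10)) ==> ((3*p + 3*u != 9 ==> ((3*q > 10 ==> ((2*u < q - 1 || q + u < 3) && (3*q > 10 ==> ((2*u < q - 1 || q + u < 3) && (!(3*q > 10)) && (3*p + 3*u != 9 ==> ((3*q > 10 ==> ((2*u < q - 1 || q + u < 3) && (3*q > 10 ==> ((2*u < q - 1 || q + u < 3) && (!(3*q > 10)) && (!(3*p + 3*u != 9)) && q + 2*u >= -1)) && ((!(3*q > 10)) ==> ((!(3*p + 3*u != 9)) && q + 2*u >= -1)))) && ((!(3*q > 10)) ==> ((!(3*p + 3*u != 9)) && q + 2*u >= -1)))) && ((!(3*p + 3*u != 9)) ==> q + 2*u >= -1))) && ((!(3*q > 10)) ==> ((3*p + 3*u != 9 ==> ((3*q > 10 ==> ((2*u < q - 1 || q + u < 3) && (3*q > 10 ==> ((2*u < q - 1 || q + u < 3) && (!(3*q > 10)) && (!(3*p + 3*u != 9)) && q + 2*u >= -1)) && ((!(3*q > 10)) ==> ((!(3*p + 3*u != 9)) && q + 2*u >= -1)))) && ((!(3*q > 10)) ==> ((!(3*p + 3*u != 9)) && q + 2*u >= -1)))) && ((!(3*p + 3*u != 9)) ==> q + 2*u >= -1))))) && ((!(3*q > 10)) ==> ((3*p + 3*u != 9 ==> ((3*q > 10 ==> ((2*u < q - 1 || q + u < 3) && (3*q > 10 ==> ((2*u < q - 1 || q + u < 3) && (!(3*q > 10)) && (!(3*p + 3*u != 9)) && q + 2*u >= -1)) && ((!(3*q > 10)) ==> ((!(3*p + 3*u != 9)) && q + 2*u >= -1)))) && ((!(3*q > 10)) ==> ((!(3*p + 3*u != 9)) && q + 2*u >= -1)))) && ((!(3*p + 3*u != 9)) ==> q + 2*u >= -1))))) && ((!(3*p + 3*u != 9)) ==> q + 2*u >= -1))))) && ((!(3*p + 3*u != 9)) ==> q + 2*u >= -1)
So before the loop: (3*p + 3*u != 9 ==> ((3*q > 10 ==> ((2*u < q - 1 || q + u < 3) && (3*q > 10 ==> ((2*u < q - 1 || q + u < 3) && (!(3*q > 10)) && (3*p + 3*u != 9 ==> ((3*q > 10 ==> ((2*u < q - 1 || q + u < 3) && (3*q > 10 ==> ((2*u < q - 1 || q + u < 3) && (!(3*q > 10)) && (3*p + 3*u != 9 ==> ((3*q > 10 ==> ((2*u < q - 1 || q + u < 3) && (3*q > 10 ==> ((2*u < q - 1 || q + u < 3) && (!(3*q > 10)) && (!(3*p + 3*u != 9)) && q + 2*u >= -1)) && ((!(3*q > 10)) ==> ((!(3*p + 3*u != 9)) && q + 2*u >= -1)))) && ((!(3*q > 10)) ==> ((!(3*p + 3*u != 9)) && q + 2*u >= -1)))) && ((!(3*p + 3*u != 9)) ==> q + 2*u >= -1))) && ((!(3*q > 10)) ==> ((3*p + 3*u != 9 ==> ((3*q > 10 ==> ((2*u < q - 1 || q + u < 3) && (3*q > 10 ==> ((2*u < q - 1 || q + u < 3) && (!(3*q > 10)) && (!(3*p + 3*u != 9)) && q + 2*u >= -1)) && ((!(3*q > 10)) ==> ((!(3*p + 3*u != 9)) && q + 2*u >= -1)))) && ((!(3*q > 10)) ==> ((!(3*p + 3*u != 9)) && q + 2*u >= -1)))) && ((!(3*p + 3*u != 9)) ==> q + 2*u >= -1))))) && ((!(3*q > 10)) ==> ((3*p + 3*u != 9 ==> ((3*q > 10 ==> ((2*u < q - 1 || q + u < 3) && (3*q > 10 ==> ((2*u < q - 1 || q + u < 3) && (!(3*q > 10)) && (!(3*p + 3*u != 9)) && q + 2*u >= -1)) && ((!(3*q > 10)) ==> ((!(3*p + 3*u != 9)) && q + 2*u >= -1)))) && ((!(3*q > 10)) ==> ((!(3*p + 3*u != 9)) && q + 2*u >= -1)))) && ((!(3*p + 3*u != 9)) ==> q + 2*u >= -1))))) && ((!(3*p + 3*u != 9)) ==> q + 2*u >= -1))) && ((!(3*q > 10)) ==> ((3*p + 3*u != 9 ==> ((3*q > 10 ==> ((2*u < q - 1 || q + u < 3) && (3*q > 10 ==> ((2*u < q - 1 || q + u < 3) && (!(3*q > 10)) && (3*p + 3*u != 9 ==> ((3*q > 10 ==> ((2*u < q - 1 || q + u < 3) && (3*q > 10 ==> ((2*u < q - 1 || q + u < 3) && (!(3*q > 10)) && (!(3*p + 3*u != 9)) && q + 2*u >= -1)) && ((!(3*q > 10)) ==> ((!(3*p + 3*u != 9)) && q + 2*u >= -1)))) && ((!(3*q > 10)) ==> ((!(3*p + 3*u != 9)) && q + 2*u >= -1)))) && ((!(3*p + 3*u != 9)) ==> q + 2*u >= -1))) && ((!(3*q > 10)) ==> ((3*p + 3*u != 9 ==> ((3*q > 10 ==> ((2*u < q - 1 || q + u < 3) && (3*q > 10 ==> ((2*u < q - 1 || q + u < 3) && (!(3*q > 10)) && (!(3*p + 3*u != 9)) && q + 2*u >= -1)) && ((!(3*q > 10)) ==> ((!(3*p + 3*u != 9)) && q + 2*u >= -1)))) && ((!(3*q > 10)) ==> ((!(3*p + 3*u != 9)) && q + 2*u >= -1)))) && ((!(3*p + 3*u != 9)) ==> q + 2*u >= -1))))) && ((!(3*q > 10)) ==> ((3*p + 3*u != 9 ==> ((3*q > 10 ==> ((2*u < q - 1 || q + u < 3) && (3*q > 10 ==> ((2*u < q - 1 || q + u < 3) && (!(3*q > 10)) && (!(3*p + 3*u != 9)) && q + 2*u >= -1)) && ((!(3*q > 10)) ==> ((!(3*p + 3*u != 9)) && q + 2*u >= -1)))) && ((!(3*q > 10)) ==> ((!(3*p + 3*u != 9)) && q + 2*u >= -1)))) && ((!(3*p + 3*u != 9)) ==> q + 2*u >= -1))))) && ((!(3*p + 3*u != 9)) ==> q + 2*u >= -1))))) && ((!(3*q > 10)) ==> ((3*p + 3*u != 9 ==> ((3*q > 10 ==> ((2*u < q - 1 || q + u < 3) && (3*q > 10 ==> ((2*u < q - 1 || q + u < 3) && (!(3*q > 10)) && (3*p + 3*u != 9 ==> ((3*q > 10 ==> ((2*u < q - 1 || q + u < 3) && (3*q > 10 ==> ((2*u < q - 1 || q + u < 3) && (!(3*q > 10)) && (!(3*p + 3*u != 9)) && q + 2*u >= -1)) && ((!(3*q > 10)) ==> ((!(3*p + 3*u != 9)) && q + 2*u >= -1)))) && ((!(3*q > 10)) ==> ((!(3*p + 3*u != 9)) && q + 2*u >= -1)))) && ((!(3*p + 3*u != 9)) ==> q + 2*u >= -1))) && ((!(3*q > 10)) ==> ((3*p + 3*u != 9 ==> ((3*q > 10 ==> ((2*u < q - 1 || q + u < 3) && (3*q > 10 ==> ((2*u < q - 1 || q + u < 3) && (!(3*q > 10)) && (!(3*p + 3*u != 9)) && q + 2*u >= -1)) && ((!(3*q > 10)) ==> ((!(3*p + 3*u != 9)) && q + 2*u >= -1)))) && ((!(3*q > 10)) ==> ((!(3*p + 3*u != 9)) && q + 2*u >= -1)))) && ((!(3*p + 3*u != 9)) ==> q + 2*u >= -1))))) && ((!(3*q > 10)) ==> ((3*p + 3*u != 9 ==> ((3*q > 10 ==> ((2*u < q - 1 || q + u < 3) && (3*q > 10 ==> ((2*u < q - 1 || q + u < 3) && (!(3*q > 10)) && (!(3*p + 3*u != 9)) && q + 2*u >= -1)) && ((!(3*q > 10)) ==> ((!(3*p + 3*u != 9)) && q + 2*u >= -1)))) && ((!(3*q > 10)) ==> ((!(3*p + 3*u != 9)) && q + 2*u >= -1)))) && ((!(3*p + 3*u != 9)) ==> q + 2*u >= -1))))) && ((!(3*p + 3*u != 9)) ==> q + 2*u >= -1))))) && ((!(3*p + 3*u != 9)) ==> q + 2*u >= -1)
Before p := p - 6: (3*p + 3*u != 27 ==> ((3*q > 10 ==> ((2*u < q - 1 || q + u < 3) && (3*q > 10 ==> ((2*u < q - 1 || q + u < 3) && (!(3*q > 10)) && (3*p + 3*u != 27 ==> ((3*q > 10 ==> ((2*u < q - 1 || q + u < 3) && (3*q > 10 ==> ((2*u < q - 1 || q + u < 3) && (!(3*q > 10)) && (3*p + 3*u != 27 ==> ((3*q > 10 ==> ((2*u < q - 1 || q + u < 3) && (3*q > 10 ==> ((2*u < q - 1 || q + u < 3) && (!(3*q > 10)) && (!(3*p + 3*u != 27)) && q + 2*u >= -1)) && ((!(3*q > 10)) ==> ((!(3*p + 3*u != 27)) && q + 2*u >= -1)))) && ((!(3*q > 10)) ==> ((!(3*p + 3*u != 27)) && q + 2*u >= -1)))) && ((!(3*p + 3*u != 27)) ==> q + 2*u >= -1))) && ((!(3*q > 10)) ==> ((3*p + 3*u != 27 ==> ((3*q > 10 ==> ((2*u < q - 1 || q + u < 3) && (3*q > 10 ==> ((2*u < q - 1 || q + u < 3) && (!(3*q > 10)) && (!(3*p + 3*u != 27)) && q + 2*u >= -1)) && ((!(3*q > 10)) ==> ((!(3*p + 3*u != 27)) && q + 2*u >= -1)))) && ((!(3*q > 10)) ==> ((!(3*p + 3*u != 27)) && q + 2*u >= -1)))) && ((!(3*p + 3*u != 27)) ==> q + 2*u >= -1))))) && ((!(3*q > 10)) ==> ((3*p + 3*u != 27 ==> ((3*q > 10 ==> ((2*u < q - 1 || q + u < 3) && (3*q > 10 ==> ((2*u < q - 1 || q + u < 3) && (!(3*q > 10)) && (!(3*p + 3*u != 27)) && q + 2*u >= -1)) && ((!(3*q > 10)) ==> ((!(3*p + 3*u != 27)) && q + 2*u >= -1)))) && ((!(3*q > 10)) ==> ((!(3*p + 3*u != 27)) && q + 2*u >= -1)))) && ((!(3*p + 3*u != 27)) ==> q + 2*u >= -1))))) && ((!(3*p + 3*u != 27)) ==> q + 2*u >= -1))) && ((!(3*q > 10)) ==> ((3*p + 3*u != 27 ==> ((3*q > 10 ==> ((2*u < q - 1 || q + u < 3) && (3*q > 10 ==> ((2*u < q - 1 || q + u < 3) && (!(3*q > 10)) && (3*p + 3*u != 27 ==> ((3*q > 10 ==> ((2*u < q - 1 || q + u < 3) && (3*q > 10 ==> ((2*u < q - 1 || q + u < 3) && (!(3*q > 10)) && (!(3*p + 3*u != 27)) && q + 2*u >= -1)) && ((!(3*q > 10)) ==> ((!(3*p + 3*u != 27)) && q + 2*u >= -1)))) && ((!(3*q > 10)) ==> ((!(3*p + 3*u != 27)) && q + 2*u >= -1)))) && ((!(3*p + 3*u != 27)) ==> q + 2*u >= -1))) && ((!(3*q > 10)) ==> ((3*p + 3*u != 27 ==> ((3*q > 10 ==> ((2*u < q - 1 || q + u < 3) && (3*q > 10 ==> ((2*u < q - 1 || q + u < 3) && (!(3*q > 10)) && (!(3*p + 3*u != 27)) && q + 2*u >= -1)) && ((!(3*q > 10)) ==> ((!(3*p + 3*u != 27)) && q + 2*u >= -1)))) && ((!(3*q > 10)) ==> ((!(3*p + 3*u != 27)) && q + 2*u >= -1)))) && ((!(3*p + 3*u != 27)) ==> q + 2*u >= -1))))) && ((!(3*q > 10)) ==> ((3*p + 3*u != 27 ==> ((3*q > 10 ==> ((2*u < q - 1 || q + u < 3) && (3*q > 10 ==> ((2*u < q - 1 || q + u < 3) && (!(3*q > 10)) && (!(3*p + 3*u != 27)) && q + 2*u >= -1)) && ((!(3*q > 10)) ==> ((!(3*p + 3*u != 27)) && q + 2*u >= -1)))) && ((!(3*q > 10)) ==> ((!(3*p + 3*u != 27)) && q + 2*u >= -1)))) && ((!(3*p + 3*u != 27)) ==> q + 2*u >= -1))))) && ((!(3*p + 3*u != 27)) ==> q + 2*u >= -1))))) && ((!(3*q > 10)) ==> ((3*p + 3*u != 27 ==> ((3*q > 10 ==> ((2*u < q - 1 || q + u < 3) && (3*q > 10 ==> ((2*u < q - 1 || q + u < 3) && (!(3*q > 10)) && (3*p + 3*u != 27 ==> ((3*q > 10 ==> ((2*u < q - 1 || q + u < 3) && (3*q > 10 ==> ((2*u < q - 1 || q + u < 3) && (!(3*q > 10)) && (!(3*p + 3*u != 27)) && q + 2*u >= -1)) && ((!(3*q > 10)) ==> ((!(3*p + 3*u != 27)) && q + 2*u >= -1)))) && ((!(3*q > 10)) ==> ((!(3*p + 3*u != 27)) && q + 2*u >= -1)))) && ((!(3*p + 3*u != 27)) ==> q + 2*u >= -1))) && ((!(3*q > 10)) ==> ((3*p + 3*u != 27 ==> ((3*q > 10 ==> ((2*u < q - 1 || q + u < 3) && (3*q > 10 ==> ((2*u < q - 1 || q + u < 3) && (!(3*q > 10)) && (!(3*p + 3*u != 27)) && q + 2*u >= -1)) && ((!(3*q > 10)) ==> ((!(3*p + 3*u != 27)) && q + 2*u >= -1)))) && ((!(3*q > 10)) ==> ((!(3*p + 3*u != 27)) && q + 2*u >= -1)))) && ((!(3*p + 3*u != 27)) ==> q + 2*u >= -1))))) && ((!(3*q > 10)) ==> ((3*p + 3*u != 27 ==> ((3*q > 10 ==> ((2*u < q - 1 || q + u < 3) && (3*q > 10 ==> ((2*u < q - 1 || q + u < 3) && (!(3*q > 10)) && (!(3*p + 3*u != 27)) && q + 2*u >= -1)) && ((!(3*q > 10)) ==> ((!(3*p + 3*u != 27)) && q + 2*u >= -1)))) && ((!(3*q > 10)) ==> ((!(3*p + 3*u != 27)) && q + 2*u >= -1)))) && ((!(3*p + 3*u != 27)) ==> q + 2*u >= -1))))) && ((!(3*p + 3*u != 27)) ==> q + 2*u >= -1))))) && ((!(3*p + 3*u != 27)) ==> q + 2*u >= -1)
The weakest precondition is (3*p + 3*u != 27 ==> ((3*q > 10 ==> ((2*u < q - 1 || q + u < 3) && (3*q > 10 ==> ((2*u < q - 1 || q + u < 3) && (!(3*q > 10)) && (3*p + 3*u != 27 ==> ((3*q > 10 ==> ((2*u < q - 1 || q + u < 3) && (3*q > 10 ==> ((2*u < q - 1 || q + u < 3) && (!(3*q > 10)) && (3*p + 3*u != 27 ==> ((3*q > 10 ==> ((2*u < q - 1 || q + u < 3) && (3*q > 10 ==> ((2*u < q - 1 || q + u < 3) && (!(3*q > 10)) && (!(3*p + 3*u != 27)) && q + 2*u >= -1)) && ((!(3*q > 10)) ==> ((!(3*p + 3*u != 27)) && q + 2*u >= -1)))) && ((!(3*q > 10)) ==> ((!(3*p + 3*u != 27)) && q + 2*u >= -1)))) && ((!(3*p + 3*u != 27)) ==> q + 2*u >= -1))) && ((!(3*q > 10)) ==> ((3*p + 3*u != 27 ==> ((3*q > 10 ==> ((2*u < q - 1 || q + u < 3) && (3*q > 10 ==> ((2*u < q - 1 || q + u < 3) && (!(3*q > 10)) && (!(3*p + 3*u != 27)) && q + 2*u >= -1)) && ((!(3*q > 10)) ==> ((!(3*p + 3*u != 27)) && q + 2*u >= -1)))) && ((!(3*q > 10)) ==> ((!(3*p + 3*u != 27)) && q + 2*u >= -1)))) && ((!(3*p + 3*u != 27)) ==> q + 2*u >= -1))))) && ((!(3*q > 10)) ==> ((3*p + 3*u != 27 ==> ((3*q > 10 ==> ((2*u < q - 1 || q + u < 3) && (3*q > 10 ==> ((2*u < q - 1 || q + u < 3) && (!(3*q > 10)) && (!(3*p + 3*u != 27)) && q + 2*u >= -1)) && ((!(3*q > 10)) ==> ((!(3*p + 3*u != 27)) && q + 2*u >= -1)))) && ((!(3*q > 10)) ==> ((!(3*p + 3*u != 27)) && q + 2*u >= -1)))) && ((!(3*p + 3*u != 27)) ==> q + 2*u >= -1))))) && ((!(3*p + 3*u != 27)) ==> q + 2*u >= -1))) && ((!(3*q > 10)) ==> ((3*p + 3*u != 27 ==> ((3*q > 10 ==> ((2*u < q - 1 || q + u < 3) && (3*q > 10 ==> ((2*u < q - 1 || q + u < 3) && (!(3*q > 10)) && (3*p + 3*u != 27 ==> ((3*q > 10 ==> ((2*u < q - 1 || q + u < 3) && (3*q > 10 ==> ((2*u < q - 1 || q + u < 3) && (!(3*q > 10)) && (!(3*p + 3*u != 27)) && q + 2*u >= -1)) && ((!(3*q > 10)) ==> ((!(3*p + 3*u != 27)) && q + 2*u >= -1)))) && ((!(3*q > 10)) ==> ((!(3*p + 3*u != 27)) && q + 2*u >= -1)))) && ((!(3*p + 3*u != 27)) ==> q + 2*u >= -1))) && ((!(3*q > 10)) ==> ((3*p + 3*u != 27 ==> ((3*q > 10 ==> ((2*u < q - 1 || q + u < 3) && (3*q > 10 ==> ((2*u < q - 1 || q + u < 3) && (!(3*q > 10)) && (!(3*p + 3*u != 27)) && q + 2*u >= -1)) && ((!(3*q > 10)) ==> ((!(3*p + 3*u != 27)) && q + 2*u >= -1)))) && ((!(3*q > 10)) ==> ((!(3*p + 3*u != 27)) && q + 2*u >= -1)))) && ((!(3*p + 3*u != 27)) ==> q + 2*u >= -1))))) && ((!(3*q > 10)) ==> ((3*p + 3*u != 27 ==> ((3*q > 10 ==> ((2*u < q - 1 || q + u < 3) && (3*q > 10 ==> ((2*u < q - 1 || q + u < 3) && (!(3*q > 10)) && (!(3*p + 3*u != 27)) && q + 2*u >= -1)) && ((!(3*q > 10)) ==> ((!(3*p + 3*u != 27)) && q + 2*u >= -1)))) && ((!(3*q > 10)) ==> ((!(3*p + 3*u != 27)) && q + 2*u >= -1)))) && ((!(3*p + 3*u != 27)) ==> q + 2*u >= -1))))) && ((!(3*p + 3*u != 27)) ==> q + 2*u >= -1))))) && ((!(3*q > 10)) ==> ((3*p + 3*u != 27 ==> ((3*q > 10 ==> ((2*u < q - 1 || q + u < 3) && (3*q > 10 ==> ((2*u < q - 1 || q + u < 3) && (!(3*q > 10)) && (3*p + 3*u != 27 ==> ((3*q > 10 ==> ((2*u < q - 1 || q + u < 3) && (3*q > 10 ==> ((2*u < q - 1 || q + u < 3) && (!(3*q > 10)) && (!(3*p + 3*u != 27)) && q + 2*u >= -1)) && ((!(3*q > 10)) ==> ((!(3*p + 3*u != 27)) && q + 2*u >= -1)))) && ((!(3*q > 10)) ==> ((!(3*p + 3*u != 27)) && q + 2*u >= -1)))) && ((!(3*p + 3*u != 27)) ==> q + 2*u >= -1))) && ((!(3*q > 10)) ==> ((3*p + 3*u != 27 ==> ((3*q > 10 ==> ((2*u < q - 1 || q + u < 3) && (3*q > 10 ==> ((2*u < q - 1 || q + u < 3) && (!(3*q > 10)) && (!(3*p + 3*u != 27)) && q + 2*u >= -1)) && ((!(3*q > 10)) ==> ((!(3*p + 3*u != 27)) && q + 2*u >= -1)))) && ((!(3*q > 10)) ==> ((!(3*p + 3*u != 27)) && q + 2*u >= -1)))) && ((!(3*p + 3*u != 27)) ==> q + 2*u >= -1))))) && ((!(3*q > 10)) ==> ((3*p + 3*u != 27 ==> ((3*q > 10 ==> ((2*u < q - 1 || q + u < 3) && (3*q > 10 ==> ((2*u < q - 1 || q + u < 3) && (!(3*q > 10)) && (!(3*p + 3*u != 27)) && q + 2*u >= -1)) && ((!(3*q > 10)) ==> ((!(3*p + 3*u != 27)) && q + 2*u >= -1)))) && ((!(3*q > 10)) ==> ((!(3*p + 3*u != 27)) && q + 2*u >= -1)))) && ((!(3*p + 3*u != 27)) ==> q + 2*u >= -1))))) && ((!(3*p + 3*u != 27)) ==> q + 2*u >= -1))))) && ((!(3*p + 3*u != 27)) ==> q + 2*u >= -1).
Check whether (3*u != 21 ==> ((3*q > 10 ==> ((2*u < q - 1 || q + u < 3) && (3*q > 10 ==> ((2*u < q - 1 || q + u < 3) && (!(3*q > 10)) && (3*u != 21 ==> ((3*q > 10 ==> ((2*u < q - 1 || q + u < 3) && (3*q > 10 ==> ((2*u < q - 1 || q + u < 3) && (!(3*q > 10)) && (3*u != 21 ==> ((3*q > 10 ==> ((2*u < q - 1 || q + u < 3) && (3*q > 10 ==> ((2*u < q - 1 || q + u < 3) && (!(3*q > 10)) && (!(3*u != 21)) && q + 2*u >= -1)) && ((!(3*q > 10)) ==> ((!(3*u != 21)) && q + 2*u >= -1)))) && ((!(3*q > 10)) ==> ((!(3*u != 21)) && q + 2*u >= -1)))) && ((!(3*u != 21)) ==> q + 2*u >= -1))) && ((!(3*q > 10)) ==> ((3*u != 21 ==> ((3*q > 10 ==> ((2*u < q - 1 || q + u < 3) && (3*q > 10 ==> ((2*u < q - 1 || q + u < 3) && (!(3*q > 10)) && (!(3*u != 21)) && q + 2*u >= -1)) && ((!(3*q > 10)) ==> ((!(3*u != 21)) && q + 2*u >= -1)))) && ((!(3*q > 10)) ==> ((!(3*u != 21)) && q + 2*u >= -1)))) && ((!(3*u != 21)) ==> q + 2*u >= -1))))) && ((!(3*q > 10)) ==> ((3*u != 21 ==> ((3*q > 10 ==> ((2*u < q - 1 || q + u < 3) && (3*q > 10 ==> ((2*u < q - 1 || q + u < 3) && (!(3*q > 10)) && (!(3*u != 21)) && q + 2*u >= -1)) && ((!(3*q > 10)) ==> ((!(3*u != 21)) && q + 2*u >= -1)))) && ((!(3*q > 10)) ==> ((!(3*u != 21)) && q + 2*u >= -1)))) && ((!(3*u != 21)) ==> q + 2*u >= -1))))) && ((!(3*u != 21)) ==> q + 2*u >= -1))) && ((!(3*q > 10)) ==> ((3*u != 21 ==> ((3*q > 10 ==> ((2*u < q - 1 || q + u < 3) && (3*q > 10 ==> ((2*u < q - 1 || q + u < 3) && (!(3*q > 10)) && (3*u != 21 ==> ((3*q > 10 ==> ((2*u < q - 1 || q + u < 3) && (3*q > 10 ==> ((2*u < q - 1 || q + u < 3) && (!(3*q > 10)) && (!(3*u != 21)) && q + 2*u >= -1)) && ((!(3*q > 10)) ==> ((!(3*u != 21)) && q + 2*u >= -1)))) && ((!(3*q > 10)) ==> ((!(3*u != 21)) && q + 2*u >= -1)))) && ((!(3*u != 21)) ==> q + 2*u >= -1))) && ((!(3*q > 10)) ==> ((3*u != 21 ==> ((3*q > 10 ==> ((2*u < q - 1 || q + u < 3) && (3*q > 10 ==> ((2*u < q - 1 || q + u < 3) && (!(3*q > 10)) && (!(3*u != 21)) && q + 2*u >= -1)) && ((!(3*q > 10)) ==> ((!(3*u != 21)) && q + 2*u >= -1)))) && ((!(3*q > 10)) ==> ((!(3*u != 21)) && q + 2*u >= -1)))) && ((!(3*u != 21)) ==> q + 2*u >= -1))))) && ((!(3*q > 10)) ==> ((3*u != 21 ==> ((3*q > 10 ==> ((2*u < q - 1 || q + u < 3) && (3*q > 10 ==> ((2*u < q - 1 || q + u < 3) && (!(3*q > 10)) && (!(3*u != 21)) && q + 2*u >= -1)) && ((!(3*q > 10)) ==> ((!(3*u != 21)) && q + 2*u >= -1)))) && ((!(3*q > 10)) ==> ((!(3*u != 21)) && q + 2*u >= -1)))) && ((!(3*u != 21)) ==> q + 2*u >= -1))))) && ((!(3*u != 21)) ==> q + 2*u >= -1))))) && ((!(3*q > 10)) ==> ((3*u != 21 ==> ((3*q > 10 ==> ((2*u < q - 1 || q + u < 3) && (3*q > 10 ==> ((2*u < q - 1 || q + u < 3) && (!(3*q > 10)) && (3*u != 21 ==> ((3*q > 10 ==> ((2*u < q - 1 || q + u < 3) && (3*q > 10 ==> ((2*u < q - 1 || q + u < 3) && (!(3*q > 10)) && (!(3*u != 21)) && q + 2*u >= -1)) && ((!(3*q > 10)) ==> ((!(3*u != 21)) && q + 2*u >= -1)))) && ((!(3*q > 10)) ==> ((!(3*u != 21)) && q + 2*u >= -1)))) && ((!(3*u != 21)) ==> q + 2*u >= -1))) && ((!(3*q > 10)) ==> ((3*u != 21 ==> ((3*q > 10 ==> ((2*u < q - 1 || q + u < 3) && (3*q > 10 ==> ((2*u < q - 1 || q + u < 3) && (!(3*q > 10)) && (!(3*u != 21)) && q + 2*u >= -1)) && ((!(3*q > 10)) ==> ((!(3*u != 21)) && q + 2*u >= -1)))) && ((!(3*q > 10)) ==> ((!(3*u != 21)) && q + 2*u >= -1)))) && ((!(3*u != 21)) ==> q + 2*u >= -1))))) && ((!(3*q > 10)) ==> ((3*u != 21 ==> ((3*q > 10 ==> ((2*u < q - 1 || q + u < 3) && (3*q > 10 ==> ((2*u < q - 1 || q + u < 3) && (!(3*q > 10)) && (!(3*u != 21)) && q + 2*u >= -1)) && ((!(3*q > 10)) ==> ((!(3*u != 21)) && q + 2*u >= -1)))) && ((!(3*q > 10)) ==> ((!(3*u != 21)) && q + 2*u >= -1)))) && ((!(3*u != 21)) ==> q + 2*u >= -1))))) && ((!(3*u != 21)) ==> q + 2*u >= -1))))) && ((!(3*u != 21)) ==> q + 2*u >= -1) && p == -1 implies it.
Countermodel: at the initial state p = -1, q = -15, u = 7, the precondition holds but the weakest precondition fails.
Answer: invalid
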